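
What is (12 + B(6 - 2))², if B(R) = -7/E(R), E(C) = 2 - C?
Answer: 961/4 ≈ 240.25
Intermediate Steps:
B(R) = -7/(2 - R)
(12 + B(6 - 2))² = (12 + 7/(-2 + (6 - 2)))² = (12 + 7/(-2 + 4))² = (12 + 7/2)² = (31/2)² = 961/4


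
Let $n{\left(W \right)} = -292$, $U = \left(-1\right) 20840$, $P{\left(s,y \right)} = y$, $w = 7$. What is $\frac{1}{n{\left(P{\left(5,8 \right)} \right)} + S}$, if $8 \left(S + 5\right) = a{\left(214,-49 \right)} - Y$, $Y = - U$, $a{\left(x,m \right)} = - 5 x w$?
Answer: $- \frac{4}{15353} \approx -0.00026054$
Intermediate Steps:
$a{\left(x,m \right)} = - 35 x$ ($a{\left(x,m \right)} = - 5 x 7 = - 35 x$)
$U = -20840$
$Y = 20840$ ($Y = \left(-1\right) \left(-20840\right) = 20840$)
$S = - \frac{14185}{4}$ ($S = -5 + \frac{\left(-35\right) 214 - 20840}{8} = -5 + \frac{-7490 - 20840}{8} = -5 + \frac{1}{8} \left(-28330\right) = -5 - \frac{14165}{4} = - \frac{14185}{4} \approx -3546.3$)
$\frac{1}{n{\left(P{\left(5,8 \right)} \right)} + S} = \frac{1}{-292 - \frac{14185}{4}} = \frac{1}{- \frac{15353}{4}} = - \frac{4}{15353}$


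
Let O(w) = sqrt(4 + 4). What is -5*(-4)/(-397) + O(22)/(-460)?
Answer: -20/397 - sqrt(2)/230 ≈ -0.056527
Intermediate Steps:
O(w) = 2*sqrt(2) (O(w) = sqrt(8) = 2*sqrt(2))
-5*(-4)/(-397) + O(22)/(-460) = -5*(-4)/(-397) + (2*sqrt(2))/(-460) = 20*(-1/397) + (2*sqrt(2))*(-1/460) = -20/397 - sqrt(2)/230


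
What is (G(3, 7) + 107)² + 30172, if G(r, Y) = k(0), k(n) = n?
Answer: 41621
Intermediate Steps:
G(r, Y) = 0
(G(3, 7) + 107)² + 30172 = (0 + 107)² + 30172 = 107² + 30172 = 11449 + 30172 = 41621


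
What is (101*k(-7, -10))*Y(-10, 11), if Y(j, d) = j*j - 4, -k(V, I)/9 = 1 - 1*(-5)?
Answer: -523584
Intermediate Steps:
k(V, I) = -54 (k(V, I) = -9*(1 - 1*(-5)) = -9*(1 + 5) = -9*6 = -54)
Y(j, d) = -4 + j² (Y(j, d) = j² - 4 = -4 + j²)
(101*k(-7, -10))*Y(-10, 11) = (101*(-54))*(-4 + (-10)²) = -5454*(-4 + 100) = -5454*96 = -523584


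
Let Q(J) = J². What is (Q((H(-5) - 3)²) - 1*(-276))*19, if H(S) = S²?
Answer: 4456108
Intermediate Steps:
(Q((H(-5) - 3)²) - 1*(-276))*19 = ((((-5)² - 3)²)² - 1*(-276))*19 = (((25 - 3)²)² + 276)*19 = ((22²)² + 276)*19 = (484² + 276)*19 = (234256 + 276)*19 = 234532*19 = 4456108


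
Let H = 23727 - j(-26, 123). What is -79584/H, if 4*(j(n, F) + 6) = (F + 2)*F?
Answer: -106112/26519 ≈ -4.0014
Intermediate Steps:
j(n, F) = -6 + F*(2 + F)/4 (j(n, F) = -6 + ((F + 2)*F)/4 = -6 + ((2 + F)*F)/4 = -6 + (F*(2 + F))/4 = -6 + F*(2 + F)/4)
H = 79557/4 (H = 23727 - (-6 + (1/2)*123 + (1/4)*123**2) = 23727 - (-6 + 123/2 + (1/4)*15129) = 23727 - (-6 + 123/2 + 15129/4) = 23727 - 1*15351/4 = 23727 - 15351/4 = 79557/4 ≈ 19889.)
-79584/H = -79584/79557/4 = -79584*4/79557 = -106112/26519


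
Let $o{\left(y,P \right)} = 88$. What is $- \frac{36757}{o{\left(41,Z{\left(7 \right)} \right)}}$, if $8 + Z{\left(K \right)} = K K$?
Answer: $- \frac{36757}{88} \approx -417.69$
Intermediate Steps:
$Z{\left(K \right)} = -8 + K^{2}$ ($Z{\left(K \right)} = -8 + K K = -8 + K^{2}$)
$- \frac{36757}{o{\left(41,Z{\left(7 \right)} \right)}} = - \frac{36757}{88}$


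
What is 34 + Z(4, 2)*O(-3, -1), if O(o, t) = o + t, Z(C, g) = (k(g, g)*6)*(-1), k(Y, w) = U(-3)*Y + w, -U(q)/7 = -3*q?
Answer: -2942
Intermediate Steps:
U(q) = 21*q (U(q) = -(-21)*q = 21*q)
k(Y, w) = w - 63*Y (k(Y, w) = (21*(-3))*Y + w = -63*Y + w = w - 63*Y)
Z(C, g) = 372*g (Z(C, g) = ((g - 63*g)*6)*(-1) = (-62*g*6)*(-1) = -372*g*(-1) = 372*g)
34 + Z(4, 2)*O(-3, -1) = 34 + (372*2)*(-3 - 1) = 34 + 744*(-4) = 34 - 2976 = -2942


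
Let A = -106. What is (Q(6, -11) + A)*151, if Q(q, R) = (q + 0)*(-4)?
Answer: -19630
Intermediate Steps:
Q(q, R) = -4*q (Q(q, R) = q*(-4) = -4*q)
(Q(6, -11) + A)*151 = (-4*6 - 106)*151 = (-24 - 106)*151 = -130*151 = -19630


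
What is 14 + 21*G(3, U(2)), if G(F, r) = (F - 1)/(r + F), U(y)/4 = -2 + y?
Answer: 28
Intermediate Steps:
U(y) = -8 + 4*y (U(y) = 4*(-2 + y) = -8 + 4*y)
G(F, r) = (-1 + F)/(F + r)
14 + 21*G(3, U(2)) = 14 + 21*((-1 + 3)/(3 + (-8 + 4*2))) = 14 + 21*(2/(3 + (-8 + 8))) = 14 + 21*(2/(3 + 0)) = 14 + 21*(2/3) = 14 + 14 = 28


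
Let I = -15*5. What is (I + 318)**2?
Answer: 59049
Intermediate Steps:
I = -75
(I + 318)**2 = (-75 + 318)**2 = 243**2 = 59049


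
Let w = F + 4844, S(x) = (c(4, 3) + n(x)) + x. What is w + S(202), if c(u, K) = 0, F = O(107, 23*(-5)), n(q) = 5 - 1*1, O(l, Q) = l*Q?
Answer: -7255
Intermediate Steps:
O(l, Q) = Q*l
n(q) = 4 (n(q) = 5 - 1 = 4)
F = -12305 (F = (23*(-5))*107 = -115*107 = -12305)
S(x) = 4 + x (S(x) = (0 + 4) + x = 4 + x)
w = -7461 (w = -12305 + 4844 = -7461)
w + S(202) = -7461 + (4 + 202) = -7461 + 206 = -7255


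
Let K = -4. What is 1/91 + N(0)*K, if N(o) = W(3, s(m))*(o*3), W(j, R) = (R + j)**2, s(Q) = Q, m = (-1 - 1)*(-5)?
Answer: 1/91 ≈ 0.010989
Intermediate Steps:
m = 10 (m = -2*(-5) = 10)
N(o) = 507*o (N(o) = (10 + 3)**2*(o*3) = 13**2*(3*o) = 169*(3*o) = 507*o)
1/91 + N(0)*K = 1/91 + (507*0)*(-4) = 1/91 + 0*(-4) = 1/91 + 0 = 1/91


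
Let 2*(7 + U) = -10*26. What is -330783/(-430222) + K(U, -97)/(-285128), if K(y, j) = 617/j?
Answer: 4574434241851/5949414413176 ≈ 0.76889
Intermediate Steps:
U = -137 (U = -7 + (-10*26)/2 = -7 + (1/2)*(-260) = -7 - 130 = -137)
-330783/(-430222) + K(U, -97)/(-285128) = -330783/(-430222) + (617/(-97))/(-285128) = -330783*(-1/430222) + (617*(-1/97))*(-1/285128) = 330783/430222 - 617/97*(-1/285128) = 330783/430222 + 617/27657416 = 4574434241851/5949414413176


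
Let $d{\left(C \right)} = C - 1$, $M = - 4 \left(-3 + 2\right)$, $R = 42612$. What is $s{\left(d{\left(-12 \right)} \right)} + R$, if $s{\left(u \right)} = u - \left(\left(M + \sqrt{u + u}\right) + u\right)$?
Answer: $42608 - i \sqrt{26} \approx 42608.0 - 5.099 i$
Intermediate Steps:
$M = 4$ ($M = \left(-4\right) \left(-1\right) = 4$)
$d{\left(C \right)} = -1 + C$ ($d{\left(C \right)} = C - 1 = -1 + C$)
$s{\left(u \right)} = -4 - \sqrt{2} \sqrt{u}$ ($s{\left(u \right)} = u - \left(\left(4 + \sqrt{u + u}\right) + u\right) = u - \left(\left(4 + \sqrt{2 u}\right) + u\right) = u - \left(\left(4 + \sqrt{2} \sqrt{u}\right) + u\right) = u - \left(4 + u + \sqrt{2} \sqrt{u}\right) = -4 - \sqrt{2} \sqrt{u}$)
$s{\left(d{\left(-12 \right)} \right)} + R = \left(-4 - \sqrt{2} \sqrt{-1 - 12}\right) + 42612 = \left(-4 - \sqrt{2} \sqrt{-13}\right) + 42612 = \left(-4 - \sqrt{2} i \sqrt{13}\right) + 42612 = \left(-4 - i \sqrt{26}\right) + 42612 = 42608 - i \sqrt{26}$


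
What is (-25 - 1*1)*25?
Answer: -650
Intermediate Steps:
(-25 - 1*1)*25 = (-25 - 1)*25 = -26*25 = -650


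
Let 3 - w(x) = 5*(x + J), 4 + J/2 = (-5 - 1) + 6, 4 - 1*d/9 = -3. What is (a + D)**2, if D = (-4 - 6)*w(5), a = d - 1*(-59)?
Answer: 3364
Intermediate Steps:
d = 63 (d = 36 - 9*(-3) = 36 + 27 = 63)
J = -8 (J = -8 + 2*((-5 - 1) + 6) = -8 + 2*(-6 + 6) = -8 + 2*0 = -8 + 0 = -8)
w(x) = 43 - 5*x (w(x) = 3 - 5*(x - 8) = 3 - 5*(-8 + x) = 3 - (-40 + 5*x) = 3 + (40 - 5*x) = 43 - 5*x)
a = 122 (a = 63 - 1*(-59) = 63 + 59 = 122)
D = -180 (D = (-4 - 6)*(43 - 5*5) = -10*(43 - 25) = -10*18 = -180)
(a + D)**2 = (122 - 180)**2 = (-58)**2 = 3364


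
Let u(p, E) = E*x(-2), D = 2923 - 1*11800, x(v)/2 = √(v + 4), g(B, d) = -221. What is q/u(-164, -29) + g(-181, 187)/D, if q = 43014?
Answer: 221/8877 - 21507*√2/58 ≈ -524.38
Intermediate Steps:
x(v) = 2*√(4 + v) (x(v) = 2*√(v + 4) = 2*√(4 + v))
D = -8877 (D = 2923 - 11800 = -8877)
u(p, E) = 2*E*√2 (u(p, E) = E*(2*√(4 - 2)) = E*(2*√2) = 2*E*√2)
q/u(-164, -29) + g(-181, 187)/D = 43014/((2*(-29)*√2)) - 221/(-8877) = 43014/((-58*√2)) - 221*(-1/8877) = 43014*(-√2/116) + 221/8877 = -21507*√2/58 + 221/8877 = 221/8877 - 21507*√2/58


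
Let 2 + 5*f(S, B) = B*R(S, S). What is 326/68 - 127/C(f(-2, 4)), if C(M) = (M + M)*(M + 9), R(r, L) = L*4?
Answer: 6761/748 ≈ 9.0388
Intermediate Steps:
R(r, L) = 4*L
f(S, B) = -⅖ + 4*B*S/5 (f(S, B) = -⅖ + (B*(4*S))/5 = -⅖ + (4*B*S)/5 = -⅖ + 4*B*S/5)
C(M) = 2*M*(9 + M) (C(M) = (2*M)*(9 + M) = 2*M*(9 + M))
326/68 - 127/C(f(-2, 4)) = 326/68 - 127*1/(2*(9 + (-⅖ + (⅘)*4*(-2)))*(-⅖ + (⅘)*4*(-2))) = 326*(1/68) - 127*1/(2*(9 + (-⅖ - 32/5))*(-⅖ - 32/5)) = 163/34 - 127*(-5/(68*(9 - 34/5))) = 163/34 - 127/(2*(-34/5)*(11/5)) = 163/34 - 127/(-748/25) = 163/34 - 127*(-25/748) = 163/34 + 3175/748 = 6761/748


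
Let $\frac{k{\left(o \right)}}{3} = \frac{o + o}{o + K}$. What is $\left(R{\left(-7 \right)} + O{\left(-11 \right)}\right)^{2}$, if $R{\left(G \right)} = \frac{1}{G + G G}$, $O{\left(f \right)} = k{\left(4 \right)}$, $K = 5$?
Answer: $\frac{12769}{1764} \approx 7.2387$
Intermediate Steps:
$k{\left(o \right)} = \frac{6 o}{5 + o}$ ($k{\left(o \right)} = 3 \frac{o + o}{o + 5} = 3 \frac{2 o}{5 + o} = \frac{6 o}{5 + o}$)
$O{\left(f \right)} = \frac{8}{3}$ ($O{\left(f \right)} = 6 \cdot 4 \frac{1}{5 + 4} = 6 \cdot 4 \cdot \frac{1}{9} = \frac{8}{3}$)
$R{\left(G \right)} = \frac{1}{G + G^{2}}$
$\left(R{\left(-7 \right)} + O{\left(-11 \right)}\right)^{2} = \left(\frac{1}{\left(-7\right) \left(1 - 7\right)} + \frac{8}{3}\right)^{2} = \left(- \frac{1}{7 \left(-6\right)} + \frac{8}{3}\right)^{2} = \left(\left(- \frac{1}{7}\right) \left(- \frac{1}{6}\right) + \frac{8}{3}\right)^{2} = \left(\frac{1}{42} + \frac{8}{3}\right)^{2} = \left(\frac{113}{42}\right)^{2} = \frac{12769}{1764}$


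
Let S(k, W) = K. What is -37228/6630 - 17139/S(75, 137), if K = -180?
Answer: 396039/4420 ≈ 89.602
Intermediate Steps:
S(k, W) = -180
-37228/6630 - 17139/S(75, 137) = -37228/6630 - 17139/(-180) = -37228*1/6630 - 17139*(-1/180) = -18614/3315 + 5713/60 = 396039/4420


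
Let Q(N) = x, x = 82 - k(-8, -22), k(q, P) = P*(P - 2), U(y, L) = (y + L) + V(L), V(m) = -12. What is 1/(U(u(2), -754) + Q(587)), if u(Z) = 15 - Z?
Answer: -1/1199 ≈ -0.00083403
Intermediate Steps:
U(y, L) = -12 + L + y (U(y, L) = (y + L) - 12 = (L + y) - 12 = -12 + L + y)
k(q, P) = P*(-2 + P)
x = -446 (x = 82 - (-22)*(-2 - 22) = 82 - (-22)*(-24) = 82 - 1*528 = 82 - 528 = -446)
Q(N) = -446
1/(U(u(2), -754) + Q(587)) = 1/((-12 - 754 + (15 - 1*2)) - 446) = 1/((-12 - 754 + (15 - 2)) - 446) = 1/((-12 - 754 + 13) - 446) = 1/(-753 - 446) = 1/(-1199) = -1/1199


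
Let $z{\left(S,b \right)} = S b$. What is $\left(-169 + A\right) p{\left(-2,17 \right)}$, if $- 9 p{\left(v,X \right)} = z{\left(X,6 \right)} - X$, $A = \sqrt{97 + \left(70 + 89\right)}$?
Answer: $1445$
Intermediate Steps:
$A = 16$ ($A = \sqrt{97 + 159} = \sqrt{256} = 16$)
$p{\left(v,X \right)} = - \frac{5 X}{9}$ ($p{\left(v,X \right)} = - \frac{X 6 - X}{9} = - \frac{6 X - X}{9} = - \frac{5 X}{9}$)
$\left(-169 + A\right) p{\left(-2,17 \right)} = \left(-169 + 16\right) \left(\left(- \frac{5}{9}\right) 17\right) = \left(-153\right) \left(- \frac{85}{9}\right) = 1445$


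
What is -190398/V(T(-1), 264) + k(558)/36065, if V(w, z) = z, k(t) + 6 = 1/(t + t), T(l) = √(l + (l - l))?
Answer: -15965090180/22136697 ≈ -721.21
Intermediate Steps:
T(l) = √l (T(l) = √(l + 0) = √l)
k(t) = -6 + 1/(2*t) (k(t) = -6 + 1/(t + t) = -6 + 1/(2*t))
-190398/V(T(-1), 264) + k(558)/36065 = -190398/264 + (-6 + (½)/558)/36065 = -190398*1/264 + (-6 + (½)*(1/558))*(1/36065) = -31733/44 + (-6 + 1/1116)*(1/36065) = -31733/44 - 6695/1116*1/36065 = -31733/44 - 1339/8049708 = -15965090180/22136697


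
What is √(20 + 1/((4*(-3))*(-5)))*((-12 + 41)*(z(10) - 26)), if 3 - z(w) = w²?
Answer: -1189*√18015/10 ≈ -15959.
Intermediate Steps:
z(w) = 3 - w²
√(20 + 1/((4*(-3))*(-5)))*((-12 + 41)*(z(10) - 26)) = √(20 + 1/((4*(-3))*(-5)))*((-12 + 41)*((3 - 1*10²) - 26)) = √(20 + 1/(-12*(-5)))*(29*((3 - 1*100) - 26)) = √(20 + 1/60)*(29*((3 - 100) - 26)) = √(20 + 1/60)*(29*(-97 - 26)) = √(1201/60)*(29*(-123)) = (√18015/30)*(-3567) = -1189*√18015/10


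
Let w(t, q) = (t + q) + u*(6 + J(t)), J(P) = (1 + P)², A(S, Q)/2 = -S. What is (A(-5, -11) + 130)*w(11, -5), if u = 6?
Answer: 126840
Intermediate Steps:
A(S, Q) = -2*S (A(S, Q) = 2*(-S) = -2*S)
w(t, q) = 36 + q + t + 6*(1 + t)² (w(t, q) = (t + q) + 6*(6 + (1 + t)²) = (q + t) + (36 + 6*(1 + t)²) = 36 + q + t + 6*(1 + t)²)
(A(-5, -11) + 130)*w(11, -5) = (-2*(-5) + 130)*(36 - 5 + 11 + 6*(1 + 11)²) = (10 + 130)*(36 - 5 + 11 + 6*12²) = 140*(36 - 5 + 11 + 6*144) = 140*(36 - 5 + 11 + 864) = 140*906 = 126840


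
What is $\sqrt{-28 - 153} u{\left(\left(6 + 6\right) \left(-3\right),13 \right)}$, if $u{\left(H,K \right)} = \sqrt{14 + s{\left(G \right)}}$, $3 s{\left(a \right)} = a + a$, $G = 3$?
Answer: $4 i \sqrt{181} \approx 53.815 i$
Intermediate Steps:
$s{\left(a \right)} = \frac{2 a}{3}$ ($s{\left(a \right)} = \frac{a + a}{3} = \frac{2 a}{3}$)
$u{\left(H,K \right)} = 4$ ($u{\left(H,K \right)} = \sqrt{14 + \frac{2}{3} \cdot 3} = \sqrt{14 + 2} = \sqrt{16} = 4$)
$\sqrt{-28 - 153} u{\left(\left(6 + 6\right) \left(-3\right),13 \right)} = \sqrt{-28 - 153} \cdot 4 = \sqrt{-181} \cdot 4 = i \sqrt{181} \cdot 4 = 4 i \sqrt{181}$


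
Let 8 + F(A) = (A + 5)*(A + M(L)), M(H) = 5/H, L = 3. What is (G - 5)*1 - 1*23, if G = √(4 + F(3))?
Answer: -28 + 10*√3/3 ≈ -22.227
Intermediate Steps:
F(A) = -8 + (5 + A)*(5/3 + A) (F(A) = -8 + (A + 5)*(A + 5/3) = -8 + (5 + A)*(A + 5*(⅓)) = -8 + (5 + A)*(A + 5/3) = -8 + (5 + A)*(5/3 + A))
G = 10*√3/3 (G = √(4 + (⅓ + 3² + (20/3)*3)) = √(4 + (⅓ + 9 + 20)) = √(4 + 88/3) = √(100/3) = 10*√3/3 ≈ 5.7735)
(G - 5)*1 - 1*23 = (10*√3/3 - 5)*1 - 1*23 = (-5 + 10*√3/3)*1 - 23 = (-5 + 10*√3/3) - 23 = -28 + 10*√3/3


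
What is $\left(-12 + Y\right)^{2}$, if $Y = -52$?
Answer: $4096$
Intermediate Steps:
$\left(-12 + Y\right)^{2} = \left(-12 - 52\right)^{2} = \left(-64\right)^{2} = 4096$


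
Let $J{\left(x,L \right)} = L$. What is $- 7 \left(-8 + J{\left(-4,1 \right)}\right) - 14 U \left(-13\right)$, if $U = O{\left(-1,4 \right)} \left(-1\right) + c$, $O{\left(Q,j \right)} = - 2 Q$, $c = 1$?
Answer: $-8918$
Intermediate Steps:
$U = -1$ ($U = \left(-2\right) \left(-1\right) \left(-1\right) + 1 = 2 \left(-1\right) + 1 = -2 + 1 = -1$)
$- 7 \left(-8 + J{\left(-4,1 \right)}\right) - 14 U \left(-13\right) = - 7 \left(-8 + 1\right) \left(-14\right) \left(-1\right) \left(-13\right) = \left(-7\right) \left(-7\right) 14 \left(-13\right) = 49 \left(-182\right) = -8918$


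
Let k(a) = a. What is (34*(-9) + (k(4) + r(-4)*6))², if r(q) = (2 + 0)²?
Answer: 77284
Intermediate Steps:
r(q) = 4 (r(q) = 2² = 4)
(34*(-9) + (k(4) + r(-4)*6))² = (34*(-9) + (4 + 4*6))² = (-306 + (4 + 24))² = (-306 + 28)² = (-278)² = 77284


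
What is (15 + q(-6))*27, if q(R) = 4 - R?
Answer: 675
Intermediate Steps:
(15 + q(-6))*27 = (15 + (4 - 1*(-6)))*27 = (15 + (4 + 6))*27 = (15 + 10)*27 = 25*27 = 675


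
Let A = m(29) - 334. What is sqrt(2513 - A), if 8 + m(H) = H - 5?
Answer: sqrt(2831) ≈ 53.207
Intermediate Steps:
m(H) = -13 + H (m(H) = -8 + (H - 5) = -8 + (-5 + H) = -13 + H)
A = -318 (A = (-13 + 29) - 334 = 16 - 334 = -318)
sqrt(2513 - A) = sqrt(2513 - 1*(-318)) = sqrt(2513 + 318) = sqrt(2831)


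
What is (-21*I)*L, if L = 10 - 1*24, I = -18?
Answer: -5292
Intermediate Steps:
L = -14 (L = 10 - 24 = -14)
(-21*I)*L = -21*(-18)*(-14) = 378*(-14) = -5292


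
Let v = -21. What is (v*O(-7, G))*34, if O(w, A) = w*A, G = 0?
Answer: 0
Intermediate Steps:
O(w, A) = A*w
(v*O(-7, G))*34 = -0*(-7)*34 = -21*0*34 = 0*34 = 0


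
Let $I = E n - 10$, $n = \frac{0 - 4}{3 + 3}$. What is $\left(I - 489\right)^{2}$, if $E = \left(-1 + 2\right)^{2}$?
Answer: $\frac{2247001}{9} \approx 2.4967 \cdot 10^{5}$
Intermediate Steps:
$n = - \frac{2}{3}$ ($n = - \frac{4}{6} = \left(-4\right) \frac{1}{6} = - \frac{2}{3} \approx -0.66667$)
$E = 1$ ($E = 1^{2} = 1$)
$I = - \frac{32}{3}$ ($I = 1 \left(- \frac{2}{3}\right) - 10 = - \frac{2}{3} - 10 = - \frac{32}{3} \approx -10.667$)
$\left(I - 489\right)^{2} = \left(- \frac{32}{3} - 489\right)^{2} = \left(- \frac{1499}{3}\right)^{2} = \frac{2247001}{9}$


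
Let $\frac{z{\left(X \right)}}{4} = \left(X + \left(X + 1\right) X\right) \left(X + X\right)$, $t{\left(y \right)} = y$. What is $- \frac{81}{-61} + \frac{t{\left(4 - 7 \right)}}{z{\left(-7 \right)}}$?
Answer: $\frac{158943}{119560} \approx 1.3294$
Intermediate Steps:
$z{\left(X \right)} = 8 X \left(X + X \left(1 + X\right)\right)$ ($z{\left(X \right)} = 4 \left(X + \left(X + 1\right) X\right) \left(X + X\right) = 4 \left(X + \left(1 + X\right) X\right) 2 X = 4 \left(X + X \left(1 + X\right)\right) 2 X = 4 \cdot 2 X \left(X + X \left(1 + X\right)\right) = 8 X \left(X + X \left(1 + X\right)\right)$)
$- \frac{81}{-61} + \frac{t{\left(4 - 7 \right)}}{z{\left(-7 \right)}} = - \frac{81}{-61} + \frac{4 - 7}{8 \left(-7\right)^{2} \left(2 - 7\right)} = \left(-81\right) \left(- \frac{1}{61}\right) + \frac{4 - 7}{8 \cdot 49 \left(-5\right)} = \frac{81}{61} - \frac{3}{-1960} = \frac{81}{61} - - \frac{3}{1960} = \frac{81}{61} + \frac{3}{1960} = \frac{158943}{119560}$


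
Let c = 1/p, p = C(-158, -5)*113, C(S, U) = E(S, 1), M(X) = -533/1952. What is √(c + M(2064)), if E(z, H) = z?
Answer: I*√5183071315298/4356376 ≈ 0.5226*I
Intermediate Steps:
M(X) = -533/1952 (M(X) = -533*1/1952 = -533/1952)
C(S, U) = S
p = -17854 (p = -158*113 = -17854)
c = -1/17854 (c = 1/(-17854) = -1/17854 ≈ -5.6010e-5)
√(c + M(2064)) = √(-1/17854 - 533/1952) = √(-4759067/17425504) = I*√5183071315298/4356376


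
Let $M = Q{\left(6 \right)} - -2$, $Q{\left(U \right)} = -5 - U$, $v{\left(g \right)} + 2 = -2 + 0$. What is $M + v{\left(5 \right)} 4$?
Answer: $-25$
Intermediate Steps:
$v{\left(g \right)} = -4$ ($v{\left(g \right)} = -2 + \left(-2 + 0\right) = -2 - 2 = -4$)
$M = -9$ ($M = \left(-5 - 6\right) - -2 = \left(-5 - 6\right) + 2 = -11 + 2 = -9$)
$M + v{\left(5 \right)} 4 = -9 - 16 = -25$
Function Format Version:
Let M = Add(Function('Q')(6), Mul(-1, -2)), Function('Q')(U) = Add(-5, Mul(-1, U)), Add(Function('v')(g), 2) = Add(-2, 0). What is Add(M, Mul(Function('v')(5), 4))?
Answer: -25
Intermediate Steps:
Function('v')(g) = -4 (Function('v')(g) = Add(-2, Add(-2, 0)) = Add(-2, -2) = -4)
M = -9 (M = Add(Add(-5, Mul(-1, 6)), Mul(-1, -2)) = Add(Add(-5, -6), 2) = Add(-11, 2) = -9)
Add(M, Mul(Function('v')(5), 4)) = Add(-9, Mul(-4, 4)) = Add(-9, -16) = -25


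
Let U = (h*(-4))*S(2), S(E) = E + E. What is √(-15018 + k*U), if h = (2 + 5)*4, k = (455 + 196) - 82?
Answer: I*√269930 ≈ 519.55*I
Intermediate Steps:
S(E) = 2*E
k = 569 (k = 651 - 82 = 569)
h = 28 (h = 7*4 = 28)
U = -448 (U = (28*(-4))*(2*2) = -112*4 = -448)
√(-15018 + k*U) = √(-15018 + 569*(-448)) = √(-15018 - 254912) = √(-269930) = I*√269930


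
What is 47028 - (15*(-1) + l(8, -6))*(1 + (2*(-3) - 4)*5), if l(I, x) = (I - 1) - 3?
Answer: 46489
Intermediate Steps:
l(I, x) = -4 + I (l(I, x) = (-1 + I) - 3 = -4 + I)
47028 - (15*(-1) + l(8, -6))*(1 + (2*(-3) - 4)*5) = 47028 - (15*(-1) + (-4 + 8))*(1 + (2*(-3) - 4)*5) = 47028 - (-15 + 4)*(1 + (-6 - 4)*5) = 47028 - (-11)*(1 - 10*5) = 47028 - (-11)*(1 - 50) = 47028 - (-11)*(-49) = 47028 - 1*539 = 47028 - 539 = 46489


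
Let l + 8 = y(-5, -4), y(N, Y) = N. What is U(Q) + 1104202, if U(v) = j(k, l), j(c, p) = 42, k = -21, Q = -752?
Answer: 1104244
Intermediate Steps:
l = -13 (l = -8 - 5 = -13)
U(v) = 42
U(Q) + 1104202 = 42 + 1104202 = 1104244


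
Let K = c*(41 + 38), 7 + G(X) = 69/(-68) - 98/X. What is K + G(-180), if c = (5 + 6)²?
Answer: 29227681/3060 ≈ 9551.5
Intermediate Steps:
G(X) = -545/68 - 98/X (G(X) = -7 + (69/(-68) - 98/X) = -7 + (69*(-1/68) - 98/X) = -7 + (-69/68 - 98/X) = -545/68 - 98/X)
c = 121 (c = 11² = 121)
K = 9559 (K = 121*(41 + 38) = 121*79 = 9559)
K + G(-180) = 9559 + (-545/68 - 98/(-180)) = 9559 + (-545/68 - 98*(-1/180)) = 9559 + (-545/68 + 49/90) = 9559 - 22859/3060 = 29227681/3060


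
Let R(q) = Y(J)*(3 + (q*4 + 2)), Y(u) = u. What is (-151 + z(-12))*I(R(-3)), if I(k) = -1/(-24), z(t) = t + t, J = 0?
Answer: -175/24 ≈ -7.2917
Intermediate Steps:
z(t) = 2*t
R(q) = 0 (R(q) = 0*(3 + (q*4 + 2)) = 0*(3 + (4*q + 2)) = 0*(3 + (2 + 4*q)) = 0*(5 + 4*q) = 0)
I(k) = 1/24 (I(k) = -1*(-1/24) = 1/24)
(-151 + z(-12))*I(R(-3)) = (-151 + 2*(-12))*(1/24) = (-151 - 24)*(1/24) = -175*1/24 = -175/24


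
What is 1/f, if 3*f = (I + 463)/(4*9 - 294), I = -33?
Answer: -9/5 ≈ -1.8000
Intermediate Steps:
f = -5/9 (f = ((-33 + 463)/(4*9 - 294))/3 = (430/(36 - 294))/3 = (430/(-258))/3 = (430*(-1/258))/3 = (⅓)*(-5/3) = -5/9 ≈ -0.55556)
1/f = 1/(-5/9) = -9/5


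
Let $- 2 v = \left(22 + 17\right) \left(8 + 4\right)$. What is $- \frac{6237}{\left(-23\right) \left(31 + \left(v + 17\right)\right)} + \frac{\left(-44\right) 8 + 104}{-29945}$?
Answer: $- \frac{61902007}{42701570} \approx -1.4496$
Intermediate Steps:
$v = -234$ ($v = - \frac{\left(22 + 17\right) \left(8 + 4\right)}{2} = - \frac{39 \cdot 12}{2} = \left(- \frac{1}{2}\right) 468 = -234$)
$- \frac{6237}{\left(-23\right) \left(31 + \left(v + 17\right)\right)} + \frac{\left(-44\right) 8 + 104}{-29945} = - \frac{6237}{\left(-23\right) \left(31 + \left(-234 + 17\right)\right)} + \frac{\left(-44\right) 8 + 104}{-29945} = - \frac{6237}{\left(-23\right) \left(31 - 217\right)} + \left(-352 + 104\right) \left(- \frac{1}{29945}\right) = - \frac{6237}{\left(-23\right) \left(-186\right)} - - \frac{248}{29945} = - \frac{6237}{4278} + \frac{248}{29945} = \left(-6237\right) \frac{1}{4278} + \frac{248}{29945} = - \frac{2079}{1426} + \frac{248}{29945} = - \frac{61902007}{42701570}$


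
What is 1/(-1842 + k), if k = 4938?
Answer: 1/3096 ≈ 0.00032300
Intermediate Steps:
1/(-1842 + k) = 1/(-1842 + 4938) = 1/3096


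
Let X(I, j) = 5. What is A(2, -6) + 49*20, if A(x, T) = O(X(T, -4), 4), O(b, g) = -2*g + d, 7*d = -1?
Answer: 6803/7 ≈ 971.86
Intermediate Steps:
d = -⅐ (d = (⅐)*(-1) = -⅐ ≈ -0.14286)
O(b, g) = -⅐ - 2*g (O(b, g) = -2*g - ⅐ = -⅐ - 2*g)
A(x, T) = -57/7 (A(x, T) = -⅐ - 2*4 = -⅐ - 8 = -57/7)
A(2, -6) + 49*20 = -57/7 + 49*20 = -57/7 + 980 = 6803/7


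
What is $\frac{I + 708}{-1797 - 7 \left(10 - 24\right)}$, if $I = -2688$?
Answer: $\frac{1980}{1699} \approx 1.1654$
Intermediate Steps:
$\frac{I + 708}{-1797 - 7 \left(10 - 24\right)} = \frac{-2688 + 708}{-1797 - 7 \left(10 - 24\right)} = - \frac{1980}{-1797 - -98} = - \frac{1980}{-1797 + 98} = - \frac{1980}{-1699} = \left(-1980\right) \left(- \frac{1}{1699}\right) = \frac{1980}{1699}$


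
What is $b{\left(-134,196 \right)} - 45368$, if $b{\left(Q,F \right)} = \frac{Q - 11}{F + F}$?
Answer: $- \frac{17784401}{392} \approx -45368.0$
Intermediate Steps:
$b{\left(Q,F \right)} = \frac{-11 + Q}{2 F}$
$b{\left(-134,196 \right)} - 45368 = \frac{-11 - 134}{2 \cdot 196} - 45368 = \frac{1}{2} \cdot \frac{1}{196} \left(-145\right) - 45368 = - \frac{145}{392} - 45368 = - \frac{17784401}{392}$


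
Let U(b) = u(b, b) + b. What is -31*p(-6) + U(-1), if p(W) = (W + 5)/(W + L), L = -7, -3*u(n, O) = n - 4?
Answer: -67/39 ≈ -1.7179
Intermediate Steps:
u(n, O) = 4/3 - n/3 (u(n, O) = -(n - 4)/3 = -(-4 + n)/3 = 4/3 - n/3)
p(W) = (5 + W)/(-7 + W) (p(W) = (W + 5)/(W - 7) = (5 + W)/(-7 + W))
U(b) = 4/3 + 2*b/3 (U(b) = (4/3 - b/3) + b = 4/3 + 2*b/3)
-31*p(-6) + U(-1) = -31*(5 - 6)/(-7 - 6) + (4/3 + (⅔)*(-1)) = -31*(-1)/(-13) + (4/3 - ⅔) = -(-31)*(-1)/13 + ⅔ = -31*1/13 + ⅔ = -31/13 + ⅔ = -67/39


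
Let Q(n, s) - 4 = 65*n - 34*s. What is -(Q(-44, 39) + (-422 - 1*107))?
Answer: 4711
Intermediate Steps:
Q(n, s) = 4 - 34*s + 65*n (Q(n, s) = 4 + (65*n - 34*s) = 4 + (-34*s + 65*n) = 4 - 34*s + 65*n)
-(Q(-44, 39) + (-422 - 1*107)) = -((4 - 34*39 + 65*(-44)) + (-422 - 1*107)) = -((4 - 1326 - 2860) + (-422 - 107)) = -(-4182 - 529) = -1*(-4711) = 4711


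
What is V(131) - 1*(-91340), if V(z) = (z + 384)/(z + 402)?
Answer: 48684735/533 ≈ 91341.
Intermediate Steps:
V(z) = (384 + z)/(402 + z)
V(131) - 1*(-91340) = (384 + 131)/(402 + 131) - 1*(-91340) = 515/533 + 91340 = 48684735/533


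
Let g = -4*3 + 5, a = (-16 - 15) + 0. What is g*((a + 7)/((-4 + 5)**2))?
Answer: 168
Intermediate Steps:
a = -31 (a = -31 + 0 = -31)
g = -7 (g = -12 + 5 = -7)
g*((a + 7)/((-4 + 5)**2)) = -7*(-31 + 7)/((-4 + 5)**2) = -(-168)/(1**2) = -(-168)/1 = -(-168) = -7*(-24) = 168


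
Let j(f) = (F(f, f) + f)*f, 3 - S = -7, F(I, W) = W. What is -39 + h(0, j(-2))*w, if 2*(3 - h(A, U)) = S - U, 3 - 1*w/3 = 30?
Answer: -201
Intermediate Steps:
w = -81 (w = 9 - 3*30 = 9 - 90 = -81)
S = 10 (S = 3 - 1*(-7) = 3 + 7 = 10)
j(f) = 2*f² (j(f) = (f + f)*f = (2*f)*f = 2*f²)
h(A, U) = -2 + U/2 (h(A, U) = 3 - (10 - U)/2 = 3 + (-5 + U/2) = -2 + U/2)
-39 + h(0, j(-2))*w = -39 + (-2 + (2*(-2)²)/2)*(-81) = -39 + (-2 + (2*4)/2)*(-81) = -39 + (-2 + (½)*8)*(-81) = -39 + (-2 + 4)*(-81) = -39 + 2*(-81) = -39 - 162 = -201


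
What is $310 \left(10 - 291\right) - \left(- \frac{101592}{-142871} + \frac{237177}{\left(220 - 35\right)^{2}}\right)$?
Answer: $- \frac{425984354123617}{4889759975} \approx -87118.0$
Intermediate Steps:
$310 \left(10 - 291\right) - \left(- \frac{101592}{-142871} + \frac{237177}{\left(220 - 35\right)^{2}}\right) = 310 \left(-281\right) - \left(\left(-101592\right) \left(- \frac{1}{142871}\right) + \frac{237177}{185^{2}}\right) = -87110 - \left(\frac{101592}{142871} + \frac{237177}{34225}\right) = -87110 - \frac{37362701367}{4889759975} = - \frac{425984354123617}{4889759975}$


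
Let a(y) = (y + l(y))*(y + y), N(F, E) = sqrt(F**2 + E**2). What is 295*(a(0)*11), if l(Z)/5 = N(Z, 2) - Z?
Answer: 0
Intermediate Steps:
N(F, E) = sqrt(E**2 + F**2)
l(Z) = -5*Z + 5*sqrt(4 + Z**2) (l(Z) = 5*(sqrt(2**2 + Z**2) - Z) = 5*(sqrt(4 + Z**2) - Z) = -5*Z + 5*sqrt(4 + Z**2))
a(y) = 2*y*(-4*y + 5*sqrt(4 + y**2)) (a(y) = (y + (-5*y + 5*sqrt(4 + y**2)))*(y + y) = (-4*y + 5*sqrt(4 + y**2))*(2*y) = 2*y*(-4*y + 5*sqrt(4 + y**2)))
295*(a(0)*11) = 295*((2*0*(-4*0 + 5*sqrt(4 + 0**2)))*11) = 295*((2*0*(0 + 5*sqrt(4 + 0)))*11) = 295*((2*0*(0 + 5*sqrt(4)))*11) = 295*((2*0*(0 + 5*2))*11) = 295*((2*0*(0 + 10))*11) = 295*((2*0*10)*11) = 295*(0*11) = 295*0 = 0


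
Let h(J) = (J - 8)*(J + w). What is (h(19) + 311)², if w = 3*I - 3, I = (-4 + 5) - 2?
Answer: 206116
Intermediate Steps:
I = -1 (I = 1 - 2 = -1)
w = -6 (w = 3*(-1) - 3 = -3 - 3 = -6)
h(J) = (-8 + J)*(-6 + J) (h(J) = (J - 8)*(J - 6) = (-8 + J)*(-6 + J))
(h(19) + 311)² = ((48 + 19² - 14*19) + 311)² = ((48 + 361 - 266) + 311)² = (143 + 311)² = 454² = 206116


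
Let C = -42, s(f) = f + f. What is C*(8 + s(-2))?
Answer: -168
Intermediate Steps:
s(f) = 2*f
C*(8 + s(-2)) = -42*(8 + 2*(-2)) = -42*(8 - 4) = -42*4 = -168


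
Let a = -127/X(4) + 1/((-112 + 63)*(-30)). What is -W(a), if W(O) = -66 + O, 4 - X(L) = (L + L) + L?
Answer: 294731/5880 ≈ 50.124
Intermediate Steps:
X(L) = 4 - 3*L (X(L) = 4 - ((L + L) + L) = 4 - (2*L + L) = 4 - 3*L)
a = 93349/5880 (a = -127/(4 - 3*4) + 1/((-112 + 63)*(-30)) = -127/(4 - 12) - 1/30/(-49) = -127/(-8) - 1/49*(-1/30) = -127*(-⅛) + 1/1470 = 127/8 + 1/1470 = 93349/5880 ≈ 15.876)
-W(a) = -(-66 + 93349/5880) = -1*(-294731/5880) = 294731/5880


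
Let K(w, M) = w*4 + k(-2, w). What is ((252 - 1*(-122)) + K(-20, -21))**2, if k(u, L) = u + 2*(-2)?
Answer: 82944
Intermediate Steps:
k(u, L) = -4 + u (k(u, L) = u - 4 = -4 + u)
K(w, M) = -6 + 4*w (K(w, M) = w*4 + (-4 - 2) = 4*w - 6 = -6 + 4*w)
((252 - 1*(-122)) + K(-20, -21))**2 = ((252 - 1*(-122)) + (-6 + 4*(-20)))**2 = ((252 + 122) + (-6 - 80))**2 = (374 - 86)**2 = 288**2 = 82944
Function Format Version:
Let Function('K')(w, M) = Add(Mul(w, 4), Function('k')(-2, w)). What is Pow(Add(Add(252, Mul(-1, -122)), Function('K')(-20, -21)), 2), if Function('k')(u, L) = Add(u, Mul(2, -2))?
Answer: 82944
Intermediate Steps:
Function('k')(u, L) = Add(-4, u) (Function('k')(u, L) = Add(u, -4) = Add(-4, u))
Function('K')(w, M) = Add(-6, Mul(4, w)) (Function('K')(w, M) = Add(Mul(w, 4), Add(-4, -2)) = Add(Mul(4, w), -6) = Add(-6, Mul(4, w)))
Pow(Add(Add(252, Mul(-1, -122)), Function('K')(-20, -21)), 2) = Pow(Add(Add(252, Mul(-1, -122)), Add(-6, Mul(4, -20))), 2) = Pow(Add(Add(252, 122), Add(-6, -80)), 2) = Pow(Add(374, -86), 2) = Pow(288, 2) = 82944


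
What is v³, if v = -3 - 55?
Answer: -195112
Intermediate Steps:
v = -58
v³ = (-58)³ = -195112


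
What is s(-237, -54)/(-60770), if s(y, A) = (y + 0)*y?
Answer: -56169/60770 ≈ -0.92429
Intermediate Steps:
s(y, A) = y² (s(y, A) = y*y = y²)
s(-237, -54)/(-60770) = (-237)²/(-60770) = 56169*(-1/60770) = -56169/60770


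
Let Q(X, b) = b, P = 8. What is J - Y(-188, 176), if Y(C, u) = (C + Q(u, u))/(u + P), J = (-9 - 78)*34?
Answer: -136065/46 ≈ -2957.9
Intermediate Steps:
J = -2958 (J = -87*34 = -2958)
Y(C, u) = (C + u)/(8 + u) (Y(C, u) = (C + u)/(u + 8) = (C + u)/(8 + u))
J - Y(-188, 176) = -2958 - (-188 + 176)/(8 + 176) = -2958 - (-12)/184 = -2958 - 1*(-3/46) = -2958 + 3/46 = -136065/46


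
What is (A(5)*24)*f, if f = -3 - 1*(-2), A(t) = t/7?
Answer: -120/7 ≈ -17.143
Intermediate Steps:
A(t) = t/7 (A(t) = t*(⅐) = t/7)
f = -1 (f = -3 + 2 = -1)
(A(5)*24)*f = (((⅐)*5)*24)*(-1) = ((5/7)*24)*(-1) = (120/7)*(-1) = -120/7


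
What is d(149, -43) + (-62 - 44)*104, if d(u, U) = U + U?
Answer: -11110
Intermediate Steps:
d(u, U) = 2*U
d(149, -43) + (-62 - 44)*104 = 2*(-43) + (-62 - 44)*104 = -86 - 106*104 = -86 - 11024 = -11110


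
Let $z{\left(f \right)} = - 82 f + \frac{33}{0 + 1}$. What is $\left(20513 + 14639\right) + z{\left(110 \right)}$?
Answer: $26165$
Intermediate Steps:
$z{\left(f \right)} = 33 - 82 f$ ($z{\left(f \right)} = - 82 f + \frac{33}{1} = - 82 f + 33 \cdot 1 = - 82 f + 33 = 33 - 82 f$)
$\left(20513 + 14639\right) + z{\left(110 \right)} = \left(20513 + 14639\right) + \left(33 - 9020\right) = 35152 + \left(33 - 9020\right) = 35152 - 8987 = 26165$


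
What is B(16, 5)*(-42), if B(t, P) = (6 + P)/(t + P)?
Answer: -22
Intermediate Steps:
B(t, P) = (6 + P)/(P + t)
B(16, 5)*(-42) = ((6 + 5)/(5 + 16))*(-42) = (11/21)*(-42) = -22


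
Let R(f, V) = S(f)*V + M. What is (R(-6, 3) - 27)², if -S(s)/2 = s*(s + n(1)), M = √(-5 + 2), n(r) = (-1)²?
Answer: (207 - I*√3)² ≈ 42846.0 - 717.1*I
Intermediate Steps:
n(r) = 1
M = I*√3 (M = √(-3) = I*√3 ≈ 1.732*I)
S(s) = -2*s*(1 + s) (S(s) = -2*s*(s + 1) = -2*s*(1 + s))
R(f, V) = I*√3 - 2*V*f*(1 + f) (R(f, V) = (-2*f*(1 + f))*V + I*√3 = -2*V*f*(1 + f) + I*√3 = I*√3 - 2*V*f*(1 + f))
(R(-6, 3) - 27)² = ((I*√3 - 2*3*(-6)*(1 - 6)) - 27)² = ((I*√3 - 2*3*(-6)*(-5)) - 27)² = ((I*√3 - 180) - 27)² = ((-180 + I*√3) - 27)² = (-207 + I*√3)²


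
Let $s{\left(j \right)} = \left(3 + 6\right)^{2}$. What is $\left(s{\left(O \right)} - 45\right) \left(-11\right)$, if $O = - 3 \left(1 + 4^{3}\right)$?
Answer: $-396$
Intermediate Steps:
$O = -195$ ($O = - 3 \left(1 + 64\right) = \left(-3\right) 65 = -195$)
$s{\left(j \right)} = 81$ ($s{\left(j \right)} = 9^{2} = 81$)
$\left(s{\left(O \right)} - 45\right) \left(-11\right) = \left(81 - 45\right) \left(-11\right) = 36 \left(-11\right) = -396$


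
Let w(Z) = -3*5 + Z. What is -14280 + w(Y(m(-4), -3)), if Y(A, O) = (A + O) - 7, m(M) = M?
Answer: -14309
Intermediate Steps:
Y(A, O) = -7 + A + O
w(Z) = -15 + Z
-14280 + w(Y(m(-4), -3)) = -14280 + (-15 + (-7 - 4 - 3)) = -14280 + (-15 - 14) = -14280 - 29 = -14309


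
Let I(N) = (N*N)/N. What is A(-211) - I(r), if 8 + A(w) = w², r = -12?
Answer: 44525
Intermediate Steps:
I(N) = N (I(N) = N²/N = N)
A(w) = -8 + w²
A(-211) - I(r) = (-8 + (-211)²) - 1*(-12) = (-8 + 44521) + 12 = 44513 + 12 = 44525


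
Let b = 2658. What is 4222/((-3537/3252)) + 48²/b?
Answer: -2027002328/522297 ≈ -3880.9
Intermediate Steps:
4222/((-3537/3252)) + 48²/b = 4222/((-3537/3252)) + 48²/2658 = 4222/((-3537*1/3252)) + 2304*(1/2658) = 4222/(-1179/1084) + 384/443 = 4222*(-1084/1179) + 384/443 = -4576648/1179 + 384/443 = -2027002328/522297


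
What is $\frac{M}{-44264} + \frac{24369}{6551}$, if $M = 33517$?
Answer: $\frac{78099959}{26361224} \approx 2.9627$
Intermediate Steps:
$\frac{M}{-44264} + \frac{24369}{6551} = \frac{33517}{-44264} + \frac{24369}{6551} = 33517 \left(- \frac{1}{44264}\right) + 24369 \cdot \frac{1}{6551} = - \frac{3047}{4024} + \frac{24369}{6551} = \frac{78099959}{26361224}$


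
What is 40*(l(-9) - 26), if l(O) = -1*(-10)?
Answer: -640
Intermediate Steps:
l(O) = 10
40*(l(-9) - 26) = 40*(10 - 26) = 40*(-16) = -640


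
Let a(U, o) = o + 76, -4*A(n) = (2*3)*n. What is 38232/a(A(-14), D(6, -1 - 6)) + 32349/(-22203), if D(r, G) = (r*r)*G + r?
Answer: -142394071/629085 ≈ -226.35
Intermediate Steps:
A(n) = -3*n/2 (A(n) = -2*3*n/4 = -3*n/2)
D(r, G) = r + G*r² (D(r, G) = r²*G + r = G*r² + r = r + G*r²)
a(U, o) = 76 + o
38232/a(A(-14), D(6, -1 - 6)) + 32349/(-22203) = 38232/(76 + 6*(1 + (-1 - 6)*6)) + 32349/(-22203) = 38232/(76 + 6*(1 - 7*6)) + 32349*(-1/22203) = 38232/(76 + 6*(1 - 42)) - 10783/7401 = 38232/(76 + 6*(-41)) - 10783/7401 = 38232/(76 - 246) - 10783/7401 = 38232/(-170) - 10783/7401 = 38232*(-1/170) - 10783/7401 = -19116/85 - 10783/7401 = -142394071/629085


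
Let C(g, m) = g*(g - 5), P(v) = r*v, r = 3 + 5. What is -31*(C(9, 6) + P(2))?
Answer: -1612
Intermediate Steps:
r = 8
P(v) = 8*v
C(g, m) = g*(-5 + g)
-31*(C(9, 6) + P(2)) = -31*(9*(-5 + 9) + 8*2) = -31*(9*4 + 16) = -31*(36 + 16) = -31*52 = -1612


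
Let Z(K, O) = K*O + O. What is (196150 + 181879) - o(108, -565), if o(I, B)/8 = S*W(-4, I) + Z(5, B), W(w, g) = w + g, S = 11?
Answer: 395997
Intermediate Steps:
W(w, g) = g + w
Z(K, O) = O + K*O
o(I, B) = -352 + 48*B + 88*I (o(I, B) = 8*(11*(I - 4) + B*(1 + 5)) = 8*(11*(-4 + I) + B*6) = 8*((-44 + 11*I) + 6*B) = 8*(-44 + 6*B + 11*I) = -352 + 48*B + 88*I)
(196150 + 181879) - o(108, -565) = (196150 + 181879) - (-352 + 48*(-565) + 88*108) = 378029 - (-352 - 27120 + 9504) = 378029 - 1*(-17968) = 378029 + 17968 = 395997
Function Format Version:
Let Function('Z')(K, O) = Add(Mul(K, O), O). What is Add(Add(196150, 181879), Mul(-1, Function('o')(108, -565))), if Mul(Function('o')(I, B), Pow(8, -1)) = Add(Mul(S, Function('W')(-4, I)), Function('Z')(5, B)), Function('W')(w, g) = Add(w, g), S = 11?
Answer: 395997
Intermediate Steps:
Function('W')(w, g) = Add(g, w)
Function('Z')(K, O) = Add(O, Mul(K, O))
Function('o')(I, B) = Add(-352, Mul(48, B), Mul(88, I)) (Function('o')(I, B) = Mul(8, Add(Mul(11, Add(I, -4)), Mul(B, Add(1, 5)))) = Mul(8, Add(Mul(11, Add(-4, I)), Mul(B, 6))) = Mul(8, Add(Add(-44, Mul(11, I)), Mul(6, B))) = Mul(8, Add(-44, Mul(6, B), Mul(11, I))) = Add(-352, Mul(48, B), Mul(88, I)))
Add(Add(196150, 181879), Mul(-1, Function('o')(108, -565))) = Add(Add(196150, 181879), Mul(-1, Add(-352, Mul(48, -565), Mul(88, 108)))) = Add(378029, Mul(-1, Add(-352, -27120, 9504))) = Add(378029, Mul(-1, -17968)) = Add(378029, 17968) = 395997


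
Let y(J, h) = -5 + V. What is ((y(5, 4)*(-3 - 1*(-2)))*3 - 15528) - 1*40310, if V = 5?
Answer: -55838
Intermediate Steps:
y(J, h) = 0 (y(J, h) = -5 + 5 = 0)
((y(5, 4)*(-3 - 1*(-2)))*3 - 15528) - 1*40310 = ((0*(-3 - 1*(-2)))*3 - 15528) - 1*40310 = ((0*(-3 + 2))*3 - 15528) - 40310 = ((0*(-1))*3 - 15528) - 40310 = (0*3 - 15528) - 40310 = (0 - 15528) - 40310 = -15528 - 40310 = -55838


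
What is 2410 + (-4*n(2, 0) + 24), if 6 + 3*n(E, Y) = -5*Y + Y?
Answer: 2442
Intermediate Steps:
n(E, Y) = -2 - 4*Y/3 (n(E, Y) = -2 + (-5*Y + Y)/3 = -2 + (-4*Y)/3 = -2 - 4*Y/3)
2410 + (-4*n(2, 0) + 24) = 2410 + (-4*(-2 - 4/3*0) + 24) = 2410 + (-4*(-2 + 0) + 24) = 2410 + (-4*(-2) + 24) = 2410 + (8 + 24) = 2410 + 32 = 2442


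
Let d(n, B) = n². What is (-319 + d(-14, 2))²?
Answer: 15129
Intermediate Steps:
(-319 + d(-14, 2))² = (-319 + (-14)²)² = (-319 + 196)² = (-123)² = 15129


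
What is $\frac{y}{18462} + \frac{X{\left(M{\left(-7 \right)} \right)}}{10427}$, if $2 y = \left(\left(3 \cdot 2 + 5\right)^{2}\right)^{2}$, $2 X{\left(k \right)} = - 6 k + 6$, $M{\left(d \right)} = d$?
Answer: $\frac{153547883}{385006548} \approx 0.39882$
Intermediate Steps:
$X{\left(k \right)} = 3 - 3 k$ ($X{\left(k \right)} = \frac{- 6 k + 6}{2} = \frac{6 - 6 k}{2} = 3 - 3 k$)
$y = \frac{14641}{2}$ ($y = \frac{\left(\left(3 \cdot 2 + 5\right)^{2}\right)^{2}}{2} = \frac{\left(\left(6 + 5\right)^{2}\right)^{2}}{2} = \frac{\left(11^{2}\right)^{2}}{2} = \frac{121^{2}}{2} = \frac{1}{2} \cdot 14641 = \frac{14641}{2} \approx 7320.5$)
$\frac{y}{18462} + \frac{X{\left(M{\left(-7 \right)} \right)}}{10427} = \frac{14641}{2 \cdot 18462} + \frac{3 - -21}{10427} = \frac{14641}{2} \cdot \frac{1}{18462} + \left(3 + 21\right) \frac{1}{10427} = \frac{14641}{36924} + 24 \cdot \frac{1}{10427} = \frac{14641}{36924} + \frac{24}{10427} = \frac{153547883}{385006548}$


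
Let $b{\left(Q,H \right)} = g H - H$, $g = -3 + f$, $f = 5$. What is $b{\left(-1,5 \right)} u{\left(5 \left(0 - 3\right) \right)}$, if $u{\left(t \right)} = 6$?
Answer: $30$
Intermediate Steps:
$g = 2$ ($g = -3 + 5 = 2$)
$b{\left(Q,H \right)} = H$ ($b{\left(Q,H \right)} = 2 H - H = H$)
$b{\left(-1,5 \right)} u{\left(5 \left(0 - 3\right) \right)} = 5 \cdot 6 = 30$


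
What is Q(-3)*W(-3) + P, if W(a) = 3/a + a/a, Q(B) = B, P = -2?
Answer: -2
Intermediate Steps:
W(a) = 1 + 3/a (W(a) = 3/a + 1 = 1 + 3/a)
Q(-3)*W(-3) + P = -3*(3 - 3)/(-3) - 2 = -(-1)*0 - 2 = -3*0 - 2 = 0 - 2 = -2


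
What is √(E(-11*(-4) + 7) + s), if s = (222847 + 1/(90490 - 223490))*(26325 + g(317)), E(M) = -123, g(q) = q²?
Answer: √1249733127249871845/6650 ≈ 1.6811e+5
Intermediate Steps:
s = 1879297943893593/66500 (s = (222847 + 1/(90490 - 223490))*(26325 + 317²) = (222847 + 1/(-133000))*(26325 + 100489) = (222847 - 1/133000)*126814 = (29638650999/133000)*126814 = 1879297943893593/66500 ≈ 2.8260e+10)
√(E(-11*(-4) + 7) + s) = √(-123 + 1879297943893593/66500) = √(1879297935714093/66500) = √1249733127249871845/6650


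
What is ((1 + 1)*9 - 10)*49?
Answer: 392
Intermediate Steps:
((1 + 1)*9 - 10)*49 = (2*9 - 10)*49 = (18 - 10)*49 = 8*49 = 392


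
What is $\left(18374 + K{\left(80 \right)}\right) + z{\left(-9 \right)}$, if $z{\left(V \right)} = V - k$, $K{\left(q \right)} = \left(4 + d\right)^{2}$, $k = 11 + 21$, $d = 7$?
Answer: $18454$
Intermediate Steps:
$k = 32$
$K{\left(q \right)} = 121$ ($K{\left(q \right)} = \left(4 + 7\right)^{2} = 11^{2} = 121$)
$z{\left(V \right)} = -32 + V$ ($z{\left(V \right)} = V - 32 = -32 + V$)
$\left(18374 + K{\left(80 \right)}\right) + z{\left(-9 \right)} = \left(18374 + 121\right) - 41 = 18495 - 41 = 18454$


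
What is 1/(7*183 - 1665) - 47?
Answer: -18049/384 ≈ -47.003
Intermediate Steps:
1/(7*183 - 1665) - 47 = 1/(1281 - 1665) - 47 = 1/(-384) - 47 = -1/384 - 47 = -18049/384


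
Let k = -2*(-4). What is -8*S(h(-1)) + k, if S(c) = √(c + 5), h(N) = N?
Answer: -8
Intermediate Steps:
k = 8
S(c) = √(5 + c)
-8*S(h(-1)) + k = -8*√(5 - 1) + 8 = -8*√4 + 8 = -8*2 + 8 = -16 + 8 = -8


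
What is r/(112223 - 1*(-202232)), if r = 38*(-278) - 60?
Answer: -10624/314455 ≈ -0.033785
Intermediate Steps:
r = -10624 (r = -10564 - 60 = -10624)
r/(112223 - 1*(-202232)) = -10624/(112223 - 1*(-202232)) = -10624/(112223 + 202232) = -10624/314455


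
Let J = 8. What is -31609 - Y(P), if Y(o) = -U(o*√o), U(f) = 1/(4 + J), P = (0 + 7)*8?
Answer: -379307/12 ≈ -31609.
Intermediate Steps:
P = 56 (P = 7*8 = 56)
U(f) = 1/12 (U(f) = 1/(4 + 8) = 1/12)
Y(o) = -1/12 (Y(o) = -1*1/12 = -1/12)
-31609 - Y(P) = -31609 - 1*(-1/12) = -31609 + 1/12 = -379307/12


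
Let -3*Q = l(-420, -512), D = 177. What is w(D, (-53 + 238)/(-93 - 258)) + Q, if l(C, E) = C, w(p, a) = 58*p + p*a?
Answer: 1206587/117 ≈ 10313.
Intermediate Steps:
w(p, a) = 58*p + a*p
Q = 140 (Q = -⅓*(-420) = 140)
w(D, (-53 + 238)/(-93 - 258)) + Q = 177*(58 + (-53 + 238)/(-93 - 258)) + 140 = 177*(58 + 185/(-351)) + 140 = 177*(58 + 185*(-1/351)) + 140 = 177*(58 - 185/351) + 140 = 177*(20173/351) + 140 = 1190207/117 + 140 = 1206587/117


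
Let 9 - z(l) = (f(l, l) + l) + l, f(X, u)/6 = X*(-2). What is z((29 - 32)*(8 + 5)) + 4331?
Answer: 3950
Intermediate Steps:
f(X, u) = -12*X (f(X, u) = 6*(X*(-2)) = 6*(-2*X) = -12*X)
z(l) = 9 + 10*l (z(l) = 9 - ((-12*l + l) + l) = 9 - (-11*l + l) = 9 - (-10)*l = 9 + 10*l)
z((29 - 32)*(8 + 5)) + 4331 = (9 + 10*((29 - 32)*(8 + 5))) + 4331 = (9 + 10*(-3*13)) + 4331 = (9 + 10*(-39)) + 4331 = (9 - 390) + 4331 = -381 + 4331 = 3950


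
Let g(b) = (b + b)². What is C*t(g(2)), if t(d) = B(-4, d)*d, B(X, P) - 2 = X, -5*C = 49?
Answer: 1568/5 ≈ 313.60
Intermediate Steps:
C = -49/5 (C = -⅕*49 = -49/5 ≈ -9.8000)
g(b) = 4*b² (g(b) = (2*b)² = 4*b²)
B(X, P) = 2 + X
t(d) = -2*d (t(d) = (2 - 4)*d = -2*d)
C*t(g(2)) = -(-98)*4*2²/5 = -(-98)*4*4/5 = -(-98)*16/5 = -49/5*(-32) = 1568/5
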